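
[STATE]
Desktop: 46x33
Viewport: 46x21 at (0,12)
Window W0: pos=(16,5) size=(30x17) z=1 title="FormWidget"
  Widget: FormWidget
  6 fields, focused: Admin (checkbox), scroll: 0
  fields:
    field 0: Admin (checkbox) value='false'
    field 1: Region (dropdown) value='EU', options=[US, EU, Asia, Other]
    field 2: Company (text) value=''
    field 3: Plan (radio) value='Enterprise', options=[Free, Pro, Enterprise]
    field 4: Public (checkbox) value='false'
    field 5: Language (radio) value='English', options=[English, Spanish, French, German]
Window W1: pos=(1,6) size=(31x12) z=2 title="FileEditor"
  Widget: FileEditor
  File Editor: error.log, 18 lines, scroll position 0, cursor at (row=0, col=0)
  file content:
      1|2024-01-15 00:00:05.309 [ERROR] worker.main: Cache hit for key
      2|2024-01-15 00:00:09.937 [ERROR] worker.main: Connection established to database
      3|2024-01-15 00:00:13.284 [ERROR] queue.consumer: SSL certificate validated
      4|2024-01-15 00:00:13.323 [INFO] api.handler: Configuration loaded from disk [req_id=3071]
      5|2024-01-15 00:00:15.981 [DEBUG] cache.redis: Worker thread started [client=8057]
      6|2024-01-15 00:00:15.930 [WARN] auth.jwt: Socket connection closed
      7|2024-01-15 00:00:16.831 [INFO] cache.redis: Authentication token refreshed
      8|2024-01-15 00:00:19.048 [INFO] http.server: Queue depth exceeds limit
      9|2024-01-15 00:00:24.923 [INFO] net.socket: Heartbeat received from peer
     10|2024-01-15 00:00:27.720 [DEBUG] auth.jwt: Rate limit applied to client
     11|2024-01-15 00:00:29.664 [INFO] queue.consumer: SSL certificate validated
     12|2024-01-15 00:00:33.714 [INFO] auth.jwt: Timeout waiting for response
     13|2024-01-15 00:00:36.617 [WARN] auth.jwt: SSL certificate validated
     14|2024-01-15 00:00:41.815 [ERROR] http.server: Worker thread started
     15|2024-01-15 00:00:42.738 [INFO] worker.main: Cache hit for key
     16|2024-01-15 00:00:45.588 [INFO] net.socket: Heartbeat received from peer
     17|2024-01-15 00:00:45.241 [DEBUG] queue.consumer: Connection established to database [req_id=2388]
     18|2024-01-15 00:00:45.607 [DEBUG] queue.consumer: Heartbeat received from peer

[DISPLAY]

 ┃2024-01-15 00:00:13.323 [INF░┃ ]           ┃
 ┃2024-01-15 00:00:15.981 [DEB░┃●) English  (┃
 ┃2024-01-15 00:00:15.930 [WAR░┃             ┃
 ┃2024-01-15 00:00:16.831 [INF░┃             ┃
 ┃2024-01-15 00:00:19.048 [INF▼┃             ┃
 ┗━━━━━━━━━━━━━━━━━━━━━━━━━━━━━┛             ┃
                ┃                            ┃
                ┃                            ┃
                ┃                            ┃
                ┗━━━━━━━━━━━━━━━━━━━━━━━━━━━━┛
                                              
                                              
                                              
                                              
                                              
                                              
                                              
                                              
                                              
                                              
                                              


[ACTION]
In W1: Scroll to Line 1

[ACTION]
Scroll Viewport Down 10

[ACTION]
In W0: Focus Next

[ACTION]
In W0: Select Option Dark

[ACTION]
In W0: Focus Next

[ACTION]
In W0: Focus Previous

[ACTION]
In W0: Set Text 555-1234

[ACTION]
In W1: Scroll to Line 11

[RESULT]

 ┃2024-01-15 00:00:41.815 [ERR░┃ ]           ┃
 ┃2024-01-15 00:00:42.738 [INF░┃●) English  (┃
 ┃2024-01-15 00:00:45.588 [INF░┃             ┃
 ┃2024-01-15 00:00:45.241 [DEB█┃             ┃
 ┃2024-01-15 00:00:45.607 [DEB▼┃             ┃
 ┗━━━━━━━━━━━━━━━━━━━━━━━━━━━━━┛             ┃
                ┃                            ┃
                ┃                            ┃
                ┃                            ┃
                ┗━━━━━━━━━━━━━━━━━━━━━━━━━━━━┛
                                              
                                              
                                              
                                              
                                              
                                              
                                              
                                              
                                              
                                              
                                              


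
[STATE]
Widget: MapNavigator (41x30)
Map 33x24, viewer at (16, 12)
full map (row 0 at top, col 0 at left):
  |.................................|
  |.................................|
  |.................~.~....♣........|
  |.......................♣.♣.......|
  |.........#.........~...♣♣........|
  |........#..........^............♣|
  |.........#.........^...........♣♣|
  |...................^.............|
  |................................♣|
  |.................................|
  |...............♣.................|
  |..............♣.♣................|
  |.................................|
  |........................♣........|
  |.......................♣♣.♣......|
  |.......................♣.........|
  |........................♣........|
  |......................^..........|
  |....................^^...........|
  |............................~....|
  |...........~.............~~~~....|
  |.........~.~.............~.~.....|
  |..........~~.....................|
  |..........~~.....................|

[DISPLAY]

                                         
                                         
                                         
    .................................    
    .................................    
    .................~.~....♣........    
    .......................♣.♣.......    
    .........#.........~...♣♣........    
    ........#..........^............♣    
    .........#.........^...........♣♣    
    ...................^.............    
    ................................♣    
    .................................    
    ...............♣.................    
    ..............♣.♣................    
    ................@................    
    ........................♣........    
    .......................♣♣.♣......    
    .......................♣.........    
    ........................♣........    
    ......................^..........    
    ....................^^...........    
    ............................~....    
    ...........~.............~~~~....    
    .........~.~.............~.~.....    
    ..........~~.....................    
    ..........~~.....................    
                                         
                                         
                                         


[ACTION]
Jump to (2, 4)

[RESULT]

                                         
                                         
                                         
                                         
                                         
                                         
                                         
                                         
                                         
                                         
                                         
                  .......................
                  .......................
                  .................~.~...
                  .......................
                  ..@......#.........~...
                  ........#..........^...
                  .........#.........^...
                  ...................^...
                  .......................
                  .......................
                  ...............♣.......
                  ..............♣.♣......
                  .......................
                  .......................
                  .......................
                  .......................
                  .......................
                  ......................^
                  ....................^^.


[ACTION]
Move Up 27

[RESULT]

                                         
                                         
                                         
                                         
                                         
                                         
                                         
                                         
                                         
                                         
                                         
                                         
                                         
                                         
                                         
                  ..@....................
                  .......................
                  .................~.~...
                  .......................
                  .........#.........~...
                  ........#..........^...
                  .........#.........^...
                  ...................^...
                  .......................
                  .......................
                  ...............♣.......
                  ..............♣.♣......
                  .......................
                  .......................
                  .......................


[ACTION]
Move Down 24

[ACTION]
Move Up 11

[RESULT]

                                         
                                         
                                         
                  .......................
                  .......................
                  .................~.~...
                  .......................
                  .........#.........~...
                  ........#..........^...
                  .........#.........^...
                  ...................^...
                  .......................
                  .......................
                  ...............♣.......
                  ..............♣.♣......
                  ..@....................
                  .......................
                  .......................
                  .......................
                  .......................
                  ......................^
                  ....................^^.
                  .......................
                  ...........~...........
                  .........~.~...........
                  ..........~~...........
                  ..........~~...........
                                         
                                         
                                         


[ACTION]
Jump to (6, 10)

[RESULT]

                                         
                                         
                                         
                                         
                                         
              ...........................
              ...........................
              .................~.~....♣..
              .......................♣.♣.
              .........#.........~...♣♣..
              ........#..........^.......
              .........#.........^.......
              ...................^.......
              ...........................
              ...........................
              ......@........♣...........
              ..............♣.♣..........
              ...........................
              ........................♣..
              .......................♣♣.♣
              .......................♣...
              ........................♣..
              ......................^....
              ....................^^.....
              ...........................
              ...........~.............~~
              .........~.~.............~.
              ..........~~...............
              ..........~~...............
                                         


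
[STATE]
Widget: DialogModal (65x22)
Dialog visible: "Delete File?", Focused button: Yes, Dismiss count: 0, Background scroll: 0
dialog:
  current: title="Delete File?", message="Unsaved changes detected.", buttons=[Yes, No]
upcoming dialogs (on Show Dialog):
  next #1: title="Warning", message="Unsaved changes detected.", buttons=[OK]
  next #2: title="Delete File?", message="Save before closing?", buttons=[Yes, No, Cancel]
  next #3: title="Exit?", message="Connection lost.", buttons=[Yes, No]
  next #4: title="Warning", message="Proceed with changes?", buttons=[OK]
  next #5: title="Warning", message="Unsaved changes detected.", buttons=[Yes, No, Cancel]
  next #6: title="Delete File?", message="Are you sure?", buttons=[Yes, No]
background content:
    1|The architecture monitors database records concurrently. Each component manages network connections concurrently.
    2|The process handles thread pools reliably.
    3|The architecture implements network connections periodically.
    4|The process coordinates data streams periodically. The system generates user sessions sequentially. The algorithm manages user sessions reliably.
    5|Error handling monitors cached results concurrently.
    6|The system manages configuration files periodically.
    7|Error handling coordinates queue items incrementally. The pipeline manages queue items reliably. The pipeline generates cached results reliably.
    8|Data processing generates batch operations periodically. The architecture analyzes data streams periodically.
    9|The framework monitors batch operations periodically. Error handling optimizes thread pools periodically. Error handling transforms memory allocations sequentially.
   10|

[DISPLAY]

The architecture monitors database records concurrently. Each com
The process handles thread pools reliably.                       
The architecture implements network connections periodically.    
The process coordinates data streams periodically. The system gen
Error handling monitors cached results concurrently.             
The system manages configuration files periodically.             
Error handling coordinates queue items incrementally. The pipelin
Data processing generates batch operations periodically. The arch
The framework moni┌───────────────────────────┐cally. Error handl
                  │        Delete File?       │                  
                  │ Unsaved changes detected. │                  
                  │         [Yes]  No         │                  
                  └───────────────────────────┘                  
                                                                 
                                                                 
                                                                 
                                                                 
                                                                 
                                                                 
                                                                 
                                                                 
                                                                 


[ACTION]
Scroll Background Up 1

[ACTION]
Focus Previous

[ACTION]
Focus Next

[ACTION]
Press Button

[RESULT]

The architecture monitors database records concurrently. Each com
The process handles thread pools reliably.                       
The architecture implements network connections periodically.    
The process coordinates data streams periodically. The system gen
Error handling monitors cached results concurrently.             
The system manages configuration files periodically.             
Error handling coordinates queue items incrementally. The pipelin
Data processing generates batch operations periodically. The arch
The framework monitors batch operations periodically. Error handl
                                                                 
                                                                 
                                                                 
                                                                 
                                                                 
                                                                 
                                                                 
                                                                 
                                                                 
                                                                 
                                                                 
                                                                 
                                                                 


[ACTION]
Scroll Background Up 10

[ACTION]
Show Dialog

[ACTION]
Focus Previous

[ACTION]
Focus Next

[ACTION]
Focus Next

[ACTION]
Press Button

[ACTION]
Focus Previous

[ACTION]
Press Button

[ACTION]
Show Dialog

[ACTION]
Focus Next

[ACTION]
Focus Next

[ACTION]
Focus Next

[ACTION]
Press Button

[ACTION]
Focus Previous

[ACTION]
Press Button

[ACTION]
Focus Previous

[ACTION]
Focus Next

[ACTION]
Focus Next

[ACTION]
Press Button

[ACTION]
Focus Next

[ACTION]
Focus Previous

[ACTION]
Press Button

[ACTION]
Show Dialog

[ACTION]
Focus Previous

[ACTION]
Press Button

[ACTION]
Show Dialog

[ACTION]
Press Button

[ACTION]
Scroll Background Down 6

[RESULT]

Error handling coordinates queue items incrementally. The pipelin
Data processing generates batch operations periodically. The arch
The framework monitors batch operations periodically. Error handl
                                                                 
                                                                 
                                                                 
                                                                 
                                                                 
                                                                 
                                                                 
                                                                 
                                                                 
                                                                 
                                                                 
                                                                 
                                                                 
                                                                 
                                                                 
                                                                 
                                                                 
                                                                 
                                                                 


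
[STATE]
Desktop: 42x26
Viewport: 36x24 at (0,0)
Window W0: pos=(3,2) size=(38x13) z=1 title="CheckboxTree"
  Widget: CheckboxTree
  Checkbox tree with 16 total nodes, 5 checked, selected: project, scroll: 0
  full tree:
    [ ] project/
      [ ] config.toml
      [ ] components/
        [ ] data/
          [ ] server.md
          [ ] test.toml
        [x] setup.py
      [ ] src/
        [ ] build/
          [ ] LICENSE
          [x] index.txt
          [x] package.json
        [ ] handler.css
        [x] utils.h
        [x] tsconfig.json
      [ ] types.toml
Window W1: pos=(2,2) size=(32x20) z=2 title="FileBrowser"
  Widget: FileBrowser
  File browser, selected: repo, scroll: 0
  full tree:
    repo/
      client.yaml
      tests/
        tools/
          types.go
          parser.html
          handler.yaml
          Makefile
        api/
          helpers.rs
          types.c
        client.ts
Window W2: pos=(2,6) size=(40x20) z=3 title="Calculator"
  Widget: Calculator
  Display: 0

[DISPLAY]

                                    
                                    
  ┏━━━━━━━━━━━━━━━━━━━━━━━━━━━━━━┓━━
  ┃ FileBrowser                  ┃  
  ┠──────────────────────────────┨──
  ┃> [-] repo/                   ┃  
  ┏━━━━━━━━━━━━━━━━━━━━━━━━━━━━━━━━━
  ┃ Calculator                      
  ┠─────────────────────────────────
  ┃                                 
  ┃┌───┬───┬───┬───┐                
  ┃│ 7 │ 8 │ 9 │ ÷ │                
  ┃├───┼───┼───┼───┤                
  ┃│ 4 │ 5 │ 6 │ × │                
  ┃├───┼───┼───┼───┤                
  ┃│ 1 │ 2 │ 3 │ - │                
  ┃├───┼───┼───┼───┤                
  ┃│ 0 │ . │ = │ + │                
  ┃├───┼───┼───┼───┤                
  ┃│ C │ MC│ MR│ M+│                
  ┃└───┴───┴───┴───┘                
  ┃                                 
  ┃                                 
  ┃                                 


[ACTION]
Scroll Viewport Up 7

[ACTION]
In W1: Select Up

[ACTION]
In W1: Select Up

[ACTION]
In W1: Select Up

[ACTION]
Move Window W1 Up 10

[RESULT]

  ┏━━━━━━━━━━━━━━━━━━━━━━━━━━━━━━┓  
  ┃ FileBrowser                  ┃  
  ┠──────────────────────────────┨━━
  ┃> [-] repo/                   ┃  
  ┃    client.yaml               ┃──
  ┃    [+] tests/                ┃  
  ┏━━━━━━━━━━━━━━━━━━━━━━━━━━━━━━━━━
  ┃ Calculator                      
  ┠─────────────────────────────────
  ┃                                 
  ┃┌───┬───┬───┬───┐                
  ┃│ 7 │ 8 │ 9 │ ÷ │                
  ┃├───┼───┼───┼───┤                
  ┃│ 4 │ 5 │ 6 │ × │                
  ┃├───┼───┼───┼───┤                
  ┃│ 1 │ 2 │ 3 │ - │                
  ┃├───┼───┼───┼───┤                
  ┃│ 0 │ . │ = │ + │                
  ┃├───┼───┼───┼───┤                
  ┃│ C │ MC│ MR│ M+│                
  ┃└───┴───┴───┴───┘                
  ┃                                 
  ┃                                 
  ┃                                 


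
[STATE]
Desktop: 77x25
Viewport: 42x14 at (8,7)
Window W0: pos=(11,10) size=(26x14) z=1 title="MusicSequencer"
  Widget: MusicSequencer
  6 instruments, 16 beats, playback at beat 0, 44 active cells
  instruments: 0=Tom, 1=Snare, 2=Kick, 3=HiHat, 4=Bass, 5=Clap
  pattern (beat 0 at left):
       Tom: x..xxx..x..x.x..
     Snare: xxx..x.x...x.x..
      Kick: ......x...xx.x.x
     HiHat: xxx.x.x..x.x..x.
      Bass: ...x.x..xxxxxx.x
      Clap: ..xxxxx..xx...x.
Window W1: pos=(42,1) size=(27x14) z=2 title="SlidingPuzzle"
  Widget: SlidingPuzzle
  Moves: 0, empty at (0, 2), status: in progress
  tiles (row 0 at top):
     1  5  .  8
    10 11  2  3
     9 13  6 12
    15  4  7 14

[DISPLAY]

                                  ┃│ 10 │ 
                                  ┃├────┼─
                                  ┃│  9 │ 
   ┏━━━━━━━━━━━━━━━━━━━━━━━━┓     ┃├────┼─
   ┃ MusicSequencer         ┃     ┃│ 15 │ 
   ┠────────────────────────┨     ┃└────┴─
   ┃      ▼123456789012345  ┃     ┃Moves: 
   ┃   Tom█··███··█··█·█··  ┃     ┗━━━━━━━
   ┃ Snare███··█·█···█·█··  ┃             
   ┃  Kick······█···██·█·█  ┃             
   ┃ HiHat███·█·█··█·█··█·  ┃             
   ┃  Bass···█·█··██████·█  ┃             
   ┃  Clap··█████··██···█·  ┃             
   ┃                        ┃             


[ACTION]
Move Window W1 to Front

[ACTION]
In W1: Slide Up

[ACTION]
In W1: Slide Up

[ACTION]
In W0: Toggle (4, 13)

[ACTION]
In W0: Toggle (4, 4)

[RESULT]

                                  ┃│ 10 │ 
                                  ┃├────┼─
                                  ┃│  9 │ 
   ┏━━━━━━━━━━━━━━━━━━━━━━━━┓     ┃├────┼─
   ┃ MusicSequencer         ┃     ┃│ 15 │ 
   ┠────────────────────────┨     ┃└────┴─
   ┃      ▼123456789012345  ┃     ┃Moves: 
   ┃   Tom█··███··█··█·█··  ┃     ┗━━━━━━━
   ┃ Snare███··█·█···█·█··  ┃             
   ┃  Kick······█···██·█·█  ┃             
   ┃ HiHat███·█·█··█·█··█·  ┃             
   ┃  Bass···███··█████··█  ┃             
   ┃  Clap··█████··██···█·  ┃             
   ┃                        ┃             


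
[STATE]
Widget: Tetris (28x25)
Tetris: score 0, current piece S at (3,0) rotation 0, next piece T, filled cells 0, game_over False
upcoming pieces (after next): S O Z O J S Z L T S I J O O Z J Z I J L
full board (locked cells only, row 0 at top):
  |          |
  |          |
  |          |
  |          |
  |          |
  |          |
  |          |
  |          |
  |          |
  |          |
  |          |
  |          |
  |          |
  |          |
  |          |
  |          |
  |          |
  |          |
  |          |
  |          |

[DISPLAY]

    ░░    │Next:            
   ░░     │ ▒               
          │▒▒▒              
          │                 
          │                 
          │                 
          │Score:           
          │0                
          │                 
          │                 
          │                 
          │                 
          │                 
          │                 
          │                 
          │                 
          │                 
          │                 
          │                 
          │                 
          │                 
          │                 
          │                 
          │                 
          │                 


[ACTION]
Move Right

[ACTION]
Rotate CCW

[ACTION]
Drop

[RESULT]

          │Next:            
    ░     │ ▒               
    ░░    │▒▒▒              
     ░    │                 
          │                 
          │                 
          │Score:           
          │0                
          │                 
          │                 
          │                 
          │                 
          │                 
          │                 
          │                 
          │                 
          │                 
          │                 
          │                 
          │                 
          │                 
          │                 
          │                 
          │                 
          │                 


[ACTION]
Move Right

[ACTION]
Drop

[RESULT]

          │Next:            
          │ ▒               
     ░    │▒▒▒              
     ░░   │                 
      ░   │                 
          │                 
          │Score:           
          │0                
          │                 
          │                 
          │                 
          │                 
          │                 
          │                 
          │                 
          │                 
          │                 
          │                 
          │                 
          │                 
          │                 
          │                 
          │                 
          │                 
          │                 


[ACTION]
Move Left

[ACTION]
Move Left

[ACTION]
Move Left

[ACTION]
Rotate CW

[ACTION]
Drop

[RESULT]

          │Next:            
          │ ▒               
          │▒▒▒              
   ░░     │                 
  ░░      │                 
          │                 
          │Score:           
          │0                
          │                 
          │                 
          │                 
          │                 
          │                 
          │                 
          │                 
          │                 
          │                 
          │                 
          │                 
          │                 
          │                 
          │                 
          │                 
          │                 
          │                 


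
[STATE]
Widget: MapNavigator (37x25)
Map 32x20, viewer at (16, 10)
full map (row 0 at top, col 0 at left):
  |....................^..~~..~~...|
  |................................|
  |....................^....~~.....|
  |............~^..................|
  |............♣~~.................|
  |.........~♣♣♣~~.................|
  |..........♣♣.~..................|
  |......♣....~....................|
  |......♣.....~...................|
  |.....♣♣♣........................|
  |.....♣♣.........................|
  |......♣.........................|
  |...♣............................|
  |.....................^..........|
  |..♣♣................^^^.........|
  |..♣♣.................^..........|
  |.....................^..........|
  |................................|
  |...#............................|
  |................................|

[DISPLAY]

                                     
                                     
  ....................^..~~..~~...   
  ................................   
  ....................^....~~.....   
  ............~^..................   
  ............♣~~.................   
  .........~♣♣♣~~.................   
  ..........♣♣.~..................   
  ......♣....~....................   
  ......♣.....~...................   
  .....♣♣♣........................   
  .....♣♣.........@...............   
  ......♣.........................   
  ...♣............................   
  .....................^..........   
  ..♣♣................^^^.........   
  ..♣♣.................^..........   
  .....................^..........   
  ................................   
  ...#............................   
  ................................   
                                     
                                     
                                     


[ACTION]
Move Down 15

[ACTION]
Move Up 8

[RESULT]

                                     
  ....................^..~~..~~...   
  ................................   
  ....................^....~~.....   
  ............~^..................   
  ............♣~~.................   
  .........~♣♣♣~~.................   
  ..........♣♣.~..................   
  ......♣....~....................   
  ......♣.....~...................   
  .....♣♣♣........................   
  .....♣♣.........................   
  ......♣.........@...............   
  ...♣............................   
  .....................^..........   
  ..♣♣................^^^.........   
  ..♣♣.................^..........   
  .....................^..........   
  ................................   
  ...#............................   
  ................................   
                                     
                                     
                                     
                                     


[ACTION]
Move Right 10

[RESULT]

                                     
............^..~~..~~...             
........................             
............^....~~.....             
....~^..................             
....♣~~.................             
.~♣♣♣~~.................             
..♣♣.~..................             
...~....................             
....~...................             
........................             
........................             
..................@.....             
........................             
.............^..........             
............^^^.........             
.............^..........             
.............^..........             
........................             
........................             
........................             
                                     
                                     
                                     
                                     


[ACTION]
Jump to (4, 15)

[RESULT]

              ............~^.........
              ............♣~~........
              .........~♣♣♣~~........
              ..........♣♣.~.........
              ......♣....~...........
              ......♣.....~..........
              .....♣♣♣...............
              .....♣♣................
              ......♣................
              ...♣...................
              .....................^.
              ..♣♣................^^^
              ..♣♣@................^.
              .....................^.
              .......................
              ...#...................
              .......................
                                     
                                     
                                     
                                     
                                     
                                     
                                     
                                     


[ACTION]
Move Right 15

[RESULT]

...........~^..................      
...........♣~~.................      
........~♣♣♣~~.................      
.........♣♣.~..................      
.....♣....~....................      
.....♣.....~...................      
....♣♣♣........................      
....♣♣.........................      
.....♣.........................      
..♣............................      
....................^..........      
.♣♣................^^^.........      
.♣♣...............@.^..........      
....................^..........      
...............................      
..#............................      
...............................      
                                     
                                     
                                     
                                     
                                     
                                     
                                     
                                     


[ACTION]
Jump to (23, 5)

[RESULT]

                                     
                                     
                                     
                                     
                                     
                                     
                                     
...............^..~~..~~...          
...........................          
...............^....~~.....          
.......~^..................          
.......♣~~.................          
....~♣♣♣~~........@........          
.....♣♣.~..................          
.♣....~....................          
.♣.....~...................          
♣♣♣........................          
♣♣.........................          
.♣.........................          
...........................          
................^..........          
...............^^^.........          
................^..........          
................^..........          
...........................          


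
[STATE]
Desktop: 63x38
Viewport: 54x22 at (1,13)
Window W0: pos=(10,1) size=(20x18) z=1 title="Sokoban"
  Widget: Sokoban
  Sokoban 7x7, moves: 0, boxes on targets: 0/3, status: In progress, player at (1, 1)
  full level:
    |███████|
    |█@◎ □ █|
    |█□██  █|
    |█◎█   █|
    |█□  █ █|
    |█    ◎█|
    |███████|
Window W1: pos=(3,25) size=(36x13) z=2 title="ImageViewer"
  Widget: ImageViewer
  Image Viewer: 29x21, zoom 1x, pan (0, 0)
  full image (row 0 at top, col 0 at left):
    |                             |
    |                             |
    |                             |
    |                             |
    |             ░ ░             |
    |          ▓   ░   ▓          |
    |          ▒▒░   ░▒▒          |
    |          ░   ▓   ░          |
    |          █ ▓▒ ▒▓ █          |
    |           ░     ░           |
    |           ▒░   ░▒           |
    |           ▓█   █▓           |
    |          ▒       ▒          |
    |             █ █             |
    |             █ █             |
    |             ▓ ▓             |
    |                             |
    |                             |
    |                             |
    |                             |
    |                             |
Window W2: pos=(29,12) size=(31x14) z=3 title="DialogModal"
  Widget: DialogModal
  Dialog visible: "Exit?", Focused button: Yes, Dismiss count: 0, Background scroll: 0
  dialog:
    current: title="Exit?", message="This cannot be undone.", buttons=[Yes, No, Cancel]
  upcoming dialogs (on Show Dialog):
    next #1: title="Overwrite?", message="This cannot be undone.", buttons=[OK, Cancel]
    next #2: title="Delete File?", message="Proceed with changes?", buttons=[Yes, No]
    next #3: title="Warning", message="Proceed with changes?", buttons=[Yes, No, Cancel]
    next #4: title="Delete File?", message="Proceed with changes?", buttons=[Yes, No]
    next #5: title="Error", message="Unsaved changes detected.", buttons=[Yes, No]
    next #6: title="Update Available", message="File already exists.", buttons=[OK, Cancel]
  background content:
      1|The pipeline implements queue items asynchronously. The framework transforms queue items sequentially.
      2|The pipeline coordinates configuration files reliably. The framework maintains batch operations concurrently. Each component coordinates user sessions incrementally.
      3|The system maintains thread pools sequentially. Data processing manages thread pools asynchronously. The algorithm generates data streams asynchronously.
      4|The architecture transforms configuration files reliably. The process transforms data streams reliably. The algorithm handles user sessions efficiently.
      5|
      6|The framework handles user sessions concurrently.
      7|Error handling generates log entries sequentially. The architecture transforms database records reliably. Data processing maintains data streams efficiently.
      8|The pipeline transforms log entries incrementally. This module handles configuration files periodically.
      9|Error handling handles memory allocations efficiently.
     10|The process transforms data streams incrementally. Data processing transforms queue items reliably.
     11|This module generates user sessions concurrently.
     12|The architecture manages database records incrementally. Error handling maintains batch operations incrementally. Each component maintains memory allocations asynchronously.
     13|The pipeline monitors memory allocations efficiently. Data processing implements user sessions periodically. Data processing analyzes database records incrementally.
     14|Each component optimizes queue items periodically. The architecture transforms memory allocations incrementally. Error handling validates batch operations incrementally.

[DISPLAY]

         ┃                  ┃ DialogModal             
         ┃                  ┠─────────────────────────
         ┃                  ┃The pipeline implements q
         ┃                  ┃The pipeline coordinates 
         ┃                  ┃Th┌──────────────────────
         ┗━━━━━━━━━━━━━━━━━━┃Th│         Exit?        
                            ┃  │ This cannot be undone
                            ┃Th│  [Yes]  No   Cancel  
                            ┃Er└──────────────────────
                            ┃The pipeline transforms l
                            ┃Error handling handles me
                            ┃The process transforms da
  ┏━━━━━━━━━━━━━━━━━━━━━━━━━┗━━━━━━━━━━━━━━━━━━━━━━━━━
  ┃ ImageViewer                      ┃                
  ┠──────────────────────────────────┨                
  ┃                                  ┃                
  ┃                                  ┃                
  ┃                                  ┃                
  ┃                                  ┃                
  ┃             ░ ░                  ┃                
  ┃          ▓   ░   ▓               ┃                
  ┃          ▒▒░   ░▒▒               ┃                


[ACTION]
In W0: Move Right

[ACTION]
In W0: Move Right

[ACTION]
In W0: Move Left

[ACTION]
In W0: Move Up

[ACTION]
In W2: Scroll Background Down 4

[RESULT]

         ┃                  ┃ DialogModal             
         ┃                  ┠─────────────────────────
         ┃                  ┃                         
         ┃                  ┃The framework handles use
         ┃                  ┃Er┌──────────────────────
         ┗━━━━━━━━━━━━━━━━━━┃Th│         Exit?        
                            ┃Er│ This cannot be undone
                            ┃Th│  [Yes]  No   Cancel  
                            ┃Th└──────────────────────
                            ┃The architecture manages 
                            ┃The pipeline monitors mem
                            ┃Each component optimizes 
  ┏━━━━━━━━━━━━━━━━━━━━━━━━━┗━━━━━━━━━━━━━━━━━━━━━━━━━
  ┃ ImageViewer                      ┃                
  ┠──────────────────────────────────┨                
  ┃                                  ┃                
  ┃                                  ┃                
  ┃                                  ┃                
  ┃                                  ┃                
  ┃             ░ ░                  ┃                
  ┃          ▓   ░   ▓               ┃                
  ┃          ▒▒░   ░▒▒               ┃                
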